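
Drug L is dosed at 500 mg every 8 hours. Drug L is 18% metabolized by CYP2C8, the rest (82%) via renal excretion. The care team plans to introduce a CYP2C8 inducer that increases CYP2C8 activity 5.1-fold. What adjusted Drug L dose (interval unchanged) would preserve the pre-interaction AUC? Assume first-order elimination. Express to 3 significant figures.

The CYP2C8 pathway (18% of clearance) rises to 5.1× activity: 0.18 × 5.1 = 0.918.
The remaining 82% of clearance is unaffected.
Relative clearance = 0.918 + 0.82 = 1.738.
Exposure is unchanged when dose changes in proportion to clearance. New dose = 500 mg × 1.738 = 869 mg.

869 mg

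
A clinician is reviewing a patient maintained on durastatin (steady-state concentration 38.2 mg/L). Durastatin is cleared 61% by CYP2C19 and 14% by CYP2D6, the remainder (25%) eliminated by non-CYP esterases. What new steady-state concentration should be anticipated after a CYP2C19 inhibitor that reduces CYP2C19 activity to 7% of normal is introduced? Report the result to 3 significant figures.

CYP2C19: 0.61 × 0.07 = 0.0427
CYP2D6: 0.14 (unchanged)
Other: 0.25 (unchanged)
Relative clearance = 0.0427 + 0.14 + 0.25 = 0.4327.
With dosing unchanged, steady-state concentration scales as 1/CL: 38.2 / 0.4327 = 88.3 mg/L.

88.3 mg/L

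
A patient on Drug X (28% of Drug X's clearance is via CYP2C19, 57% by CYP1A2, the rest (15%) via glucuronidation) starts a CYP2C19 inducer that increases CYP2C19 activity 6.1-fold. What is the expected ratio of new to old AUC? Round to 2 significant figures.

CYP2C19: 0.28 × 6.1 = 1.708
CYP1A2: 0.57 (unchanged)
Other: 0.15 (unchanged)
Relative clearance = 1.708 + 0.57 + 0.15 = 2.428.
AUC ratio = CL_old/CL_new = 1 / 2.428 = 0.41.

0.41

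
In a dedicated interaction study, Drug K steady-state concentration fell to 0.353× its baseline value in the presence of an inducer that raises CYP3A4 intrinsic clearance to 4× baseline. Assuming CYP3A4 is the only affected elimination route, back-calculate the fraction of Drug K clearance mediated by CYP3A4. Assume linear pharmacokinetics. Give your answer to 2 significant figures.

0.61

CL'/CL = 1 / 0.353 = 2.833
4·fm + (1 − fm) = 2.833
fm = (2.833 − 1) / (4 − 1) = 0.61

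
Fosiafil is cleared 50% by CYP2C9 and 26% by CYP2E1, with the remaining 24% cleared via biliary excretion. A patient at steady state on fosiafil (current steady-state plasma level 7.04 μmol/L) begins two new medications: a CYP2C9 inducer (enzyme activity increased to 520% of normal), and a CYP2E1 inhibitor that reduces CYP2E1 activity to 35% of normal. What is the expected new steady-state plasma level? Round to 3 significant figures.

2.40 μmol/L

The CYP2C9 pathway (50% of clearance) is boosted to 5.2× activity: 0.5 × 5.2 = 2.6.
The CYP2E1 pathway (26% of clearance) is reduced to 0.35× activity: 0.26 × 0.35 = 0.091.
Non-CYP routes (24%) are unchanged.
Relative clearance = 2.6 + 0.091 + 0.24 = 2.931.
Steady-state plasma level ∝ 1/CL: new value = 7.04 / 2.931 = 2.40 μmol/L.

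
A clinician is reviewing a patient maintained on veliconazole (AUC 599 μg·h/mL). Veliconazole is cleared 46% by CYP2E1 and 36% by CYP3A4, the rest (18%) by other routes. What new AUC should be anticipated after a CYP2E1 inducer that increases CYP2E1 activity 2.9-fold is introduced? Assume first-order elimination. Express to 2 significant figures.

CYP2E1: 0.46 × 2.9 = 1.334
CYP3A4: 0.36 (unchanged)
Other: 0.18 (unchanged)
CL_new/CL_old = 1.334 + 0.36 + 0.18 = 1.874.
New AUC = baseline ÷ relative clearance = 599 / 1.874 = 3.2 × 10² μg·h/mL.

3.2 × 10² μg·h/mL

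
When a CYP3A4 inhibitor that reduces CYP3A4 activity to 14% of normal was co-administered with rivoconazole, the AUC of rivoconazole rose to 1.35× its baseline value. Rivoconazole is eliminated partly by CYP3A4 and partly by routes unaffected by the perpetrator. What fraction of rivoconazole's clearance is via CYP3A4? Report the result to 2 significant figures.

0.30

CL'/CL = 1 / 1.35 = 0.7407
0.14·fm + (1 − fm) = 0.7407
fm = (0.7407 − 1) / (0.14 − 1) = 0.30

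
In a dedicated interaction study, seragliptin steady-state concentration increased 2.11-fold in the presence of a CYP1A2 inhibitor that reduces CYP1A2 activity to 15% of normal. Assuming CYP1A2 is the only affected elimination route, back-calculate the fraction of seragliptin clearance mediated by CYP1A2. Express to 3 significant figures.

0.619

CL'/CL = 1 / 2.11 = 0.4739
0.15·fm + (1 − fm) = 0.4739
fm = (0.4739 − 1) / (0.15 − 1) = 0.619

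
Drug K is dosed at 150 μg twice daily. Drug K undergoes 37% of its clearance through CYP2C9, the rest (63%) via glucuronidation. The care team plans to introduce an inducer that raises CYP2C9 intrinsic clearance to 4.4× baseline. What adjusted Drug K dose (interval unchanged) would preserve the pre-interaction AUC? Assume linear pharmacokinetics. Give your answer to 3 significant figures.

339 μg

The CYP2C9 pathway (37% of clearance) increases to 4.4× activity: 0.37 × 4.4 = 1.628.
Non-CYP routes (63%) are unchanged.
Relative clearance = 1.628 + 0.63 = 2.258.
To maintain the same steady-state level, dose must scale with clearance: new dose = 150 × 2.258 = 339 μg.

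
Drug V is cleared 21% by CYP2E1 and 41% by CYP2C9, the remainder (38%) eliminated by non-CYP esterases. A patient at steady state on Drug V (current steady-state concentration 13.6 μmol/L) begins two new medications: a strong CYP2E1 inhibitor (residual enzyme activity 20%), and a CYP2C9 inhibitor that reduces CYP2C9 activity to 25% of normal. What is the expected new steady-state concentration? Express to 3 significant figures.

25.9 μmol/L

CYP2E1: 0.21 × 0.2 = 0.042
CYP2C9: 0.41 × 0.25 = 0.1025
Other: 0.38 (unchanged)
Relative clearance = 0.042 + 0.1025 + 0.38 = 0.5245.
Dividing the baseline by the relative clearance: 13.6 / 0.5245 = 25.9 μmol/L.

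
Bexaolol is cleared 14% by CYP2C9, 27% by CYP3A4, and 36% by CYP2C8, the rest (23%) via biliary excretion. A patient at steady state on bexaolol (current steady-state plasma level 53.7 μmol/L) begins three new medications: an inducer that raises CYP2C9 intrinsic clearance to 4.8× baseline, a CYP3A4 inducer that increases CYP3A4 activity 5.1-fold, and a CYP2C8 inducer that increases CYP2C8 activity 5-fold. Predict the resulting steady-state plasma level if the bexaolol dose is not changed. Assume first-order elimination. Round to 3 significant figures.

The CYP2C9 pathway (14% of clearance) is boosted to 4.8× activity: 0.14 × 4.8 = 0.672.
The CYP3A4 pathway (27% of clearance) increases to 5.1× activity: 0.27 × 5.1 = 1.377.
The CYP2C8 pathway (36% of clearance) rises to 5× activity: 0.36 × 5 = 1.8.
The remaining 23% of clearance is unaffected.
CL_new/CL_old = 0.672 + 1.377 + 1.8 + 0.23 = 4.079.
New steady-state plasma level = 53.7 / 4.079 = 13.2 μmol/L (concentration scales inversely with clearance).

13.2 μmol/L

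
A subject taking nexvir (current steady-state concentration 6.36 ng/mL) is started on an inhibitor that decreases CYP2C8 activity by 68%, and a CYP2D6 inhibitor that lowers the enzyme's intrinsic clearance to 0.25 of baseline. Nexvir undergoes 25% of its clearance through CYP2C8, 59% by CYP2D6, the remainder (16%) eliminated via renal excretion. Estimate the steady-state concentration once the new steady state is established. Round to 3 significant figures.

16.4 ng/mL

CYP2C8: 0.25 × 0.32 = 0.08
CYP2D6: 0.59 × 0.25 = 0.1475
Other: 0.16 (unchanged)
New clearance relative to baseline: 0.08 + 0.1475 + 0.16 = 0.3875.
Dividing the baseline by the relative clearance: 6.36 / 0.3875 = 16.4 ng/mL.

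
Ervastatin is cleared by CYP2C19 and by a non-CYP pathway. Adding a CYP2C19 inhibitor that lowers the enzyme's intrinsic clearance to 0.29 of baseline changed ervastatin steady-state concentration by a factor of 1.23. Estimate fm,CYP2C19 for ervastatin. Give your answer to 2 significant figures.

0.26

CL'/CL = 1 / 1.23 = 0.813
0.29·fm + (1 − fm) = 0.813
fm = (0.813 − 1) / (0.29 − 1) = 0.26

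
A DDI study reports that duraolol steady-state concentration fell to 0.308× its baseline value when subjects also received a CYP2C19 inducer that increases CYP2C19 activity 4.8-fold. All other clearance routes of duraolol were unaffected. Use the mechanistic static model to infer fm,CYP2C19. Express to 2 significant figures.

Write x for the fraction cleared via CYP2C19. The observed steady-state concentration change means clearance rose to 1/0.308 = 3.247 of baseline.
Setting x·4.8 + (1 − x) = 3.247 and solving: x = (3.247 − 1)/(4.8 − 1) = 0.59.

0.59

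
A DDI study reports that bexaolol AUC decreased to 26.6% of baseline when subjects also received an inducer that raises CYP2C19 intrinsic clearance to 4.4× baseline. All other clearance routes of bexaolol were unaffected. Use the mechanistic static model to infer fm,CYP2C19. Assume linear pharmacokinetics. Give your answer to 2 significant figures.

CL'/CL = 1 / 0.266 = 3.759
4.4·fm + (1 − fm) = 3.759
fm = (3.759 − 1) / (4.4 − 1) = 0.81

0.81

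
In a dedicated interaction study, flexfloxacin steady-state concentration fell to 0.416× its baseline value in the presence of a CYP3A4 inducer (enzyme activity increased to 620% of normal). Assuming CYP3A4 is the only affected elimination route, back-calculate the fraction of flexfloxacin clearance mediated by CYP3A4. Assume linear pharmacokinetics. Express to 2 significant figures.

0.27

Let x = fm,CYP3A4. Because steady-state concentration ∝ 1/CL, relative clearance rose to 1/0.416 = 2.404.
Only the CYP3A4 route changed, so 2.404 = x·6.2 + (1 − x), giving x = 0.27.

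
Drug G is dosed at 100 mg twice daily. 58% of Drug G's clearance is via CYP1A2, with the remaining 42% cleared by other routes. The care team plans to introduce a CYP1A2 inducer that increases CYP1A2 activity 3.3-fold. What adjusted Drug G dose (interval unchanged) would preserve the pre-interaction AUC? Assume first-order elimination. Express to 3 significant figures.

233 mg

The CYP1A2 pathway (58% of clearance) rises to 3.3× activity: 0.58 × 3.3 = 1.914.
The remaining 42% of clearance is unaffected.
CL_new/CL_old = 1.914 + 0.42 = 2.334.
To maintain the same steady-state level, dose must scale with clearance: new dose = 100 × 2.334 = 233 mg.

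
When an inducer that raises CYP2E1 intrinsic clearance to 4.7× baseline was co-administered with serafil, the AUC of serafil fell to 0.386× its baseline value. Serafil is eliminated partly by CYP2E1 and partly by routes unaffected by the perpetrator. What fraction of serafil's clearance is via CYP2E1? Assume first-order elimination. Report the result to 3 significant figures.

CL'/CL = 1 / 0.386 = 2.591
4.7·fm + (1 − fm) = 2.591
fm = (2.591 − 1) / (4.7 − 1) = 0.430

0.430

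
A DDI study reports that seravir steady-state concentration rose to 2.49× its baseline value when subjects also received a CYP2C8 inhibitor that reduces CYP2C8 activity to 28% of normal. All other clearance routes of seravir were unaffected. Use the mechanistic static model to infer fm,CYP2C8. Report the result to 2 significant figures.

0.83

Write x for the fraction cleared via CYP2C8. The observed steady-state concentration change means clearance fell to 1/2.49 = 0.4016 of baseline.
Setting x·0.28 + (1 − x) = 0.4016 and solving: x = (0.4016 − 1)/(0.28 − 1) = 0.83.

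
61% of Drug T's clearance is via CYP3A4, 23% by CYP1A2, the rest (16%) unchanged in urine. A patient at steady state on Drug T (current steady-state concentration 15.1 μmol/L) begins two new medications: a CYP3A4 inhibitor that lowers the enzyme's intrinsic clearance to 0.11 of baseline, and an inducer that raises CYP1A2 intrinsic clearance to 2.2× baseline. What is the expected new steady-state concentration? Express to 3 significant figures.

20.6 μmol/L

CYP3A4: 0.61 × 0.11 = 0.0671
CYP1A2: 0.23 × 2.2 = 0.506
Other: 0.16 (unchanged)
New clearance relative to baseline: 0.0671 + 0.506 + 0.16 = 0.7331.
Steady-state concentration ∝ 1/CL: new value = 15.1 / 0.7331 = 20.6 μmol/L.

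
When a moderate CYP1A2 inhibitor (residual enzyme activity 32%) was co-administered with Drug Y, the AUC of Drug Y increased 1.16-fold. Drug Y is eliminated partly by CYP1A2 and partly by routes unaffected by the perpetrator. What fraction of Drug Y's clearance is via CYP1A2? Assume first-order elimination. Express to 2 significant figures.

0.20

CL'/CL = 1 / 1.16 = 0.8621
0.32·fm + (1 − fm) = 0.8621
fm = (0.8621 − 1) / (0.32 − 1) = 0.20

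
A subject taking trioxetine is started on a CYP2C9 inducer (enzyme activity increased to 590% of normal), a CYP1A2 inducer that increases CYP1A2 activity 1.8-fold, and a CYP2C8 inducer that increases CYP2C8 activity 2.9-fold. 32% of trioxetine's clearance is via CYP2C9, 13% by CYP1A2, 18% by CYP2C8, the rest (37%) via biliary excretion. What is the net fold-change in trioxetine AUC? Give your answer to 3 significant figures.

0.332

The CYP2C9 pathway (32% of clearance) rises to 5.9× activity: 0.32 × 5.9 = 1.888.
The CYP1A2 pathway (13% of clearance) rises to 1.8× activity: 0.13 × 1.8 = 0.234.
The CYP2C8 pathway (18% of clearance) increases to 2.9× activity: 0.18 × 2.9 = 0.522.
Non-CYP routes (37%) are unchanged.
CL_new/CL_old = 1.888 + 0.234 + 0.522 + 0.37 = 3.014.
Net AUC ratio = 1 / 3.014 = 0.332.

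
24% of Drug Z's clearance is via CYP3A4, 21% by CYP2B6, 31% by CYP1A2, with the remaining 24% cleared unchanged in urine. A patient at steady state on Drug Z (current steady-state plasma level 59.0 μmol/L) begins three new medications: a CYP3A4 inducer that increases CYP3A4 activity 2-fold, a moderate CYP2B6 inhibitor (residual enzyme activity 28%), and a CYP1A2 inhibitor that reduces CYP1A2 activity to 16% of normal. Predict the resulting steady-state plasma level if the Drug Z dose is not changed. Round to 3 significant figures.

The CYP3A4 pathway (24% of clearance) is boosted to 2× activity: 0.24 × 2 = 0.48.
The CYP2B6 pathway (21% of clearance) falls to 0.28× activity: 0.21 × 0.28 = 0.0588.
The CYP1A2 pathway (31% of clearance) is reduced to 0.16× activity: 0.31 × 0.16 = 0.0496.
Non-CYP routes (24%) are unchanged.
CL_new/CL_old = 0.48 + 0.0588 + 0.0496 + 0.24 = 0.8284.
Dividing the baseline by the relative clearance: 59.0 / 0.8284 = 71.2 μmol/L.

71.2 μmol/L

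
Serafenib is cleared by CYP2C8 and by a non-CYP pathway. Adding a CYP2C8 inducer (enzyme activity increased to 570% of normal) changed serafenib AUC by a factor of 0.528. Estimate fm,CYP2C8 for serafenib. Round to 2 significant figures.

Write x for the fraction cleared via CYP2C8. The observed AUC change means clearance rose to 1/0.528 = 1.894 of baseline.
Setting x·5.7 + (1 − x) = 1.894 and solving: x = (1.894 − 1)/(5.7 − 1) = 0.19.

0.19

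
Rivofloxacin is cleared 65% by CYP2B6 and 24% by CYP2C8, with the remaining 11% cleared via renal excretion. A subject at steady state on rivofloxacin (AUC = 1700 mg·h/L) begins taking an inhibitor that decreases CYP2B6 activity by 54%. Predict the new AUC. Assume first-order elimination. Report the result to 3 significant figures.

2.62 × 10³ mg·h/L

CYP2B6: 0.65 × 0.46 = 0.299
CYP2C8: 0.24 (unchanged)
Other: 0.11 (unchanged)
New clearance relative to baseline: 0.299 + 0.24 + 0.11 = 0.649.
With dosing unchanged, AUC scales as 1/CL: 1700 / 0.649 = 2.62 × 10³ mg·h/L.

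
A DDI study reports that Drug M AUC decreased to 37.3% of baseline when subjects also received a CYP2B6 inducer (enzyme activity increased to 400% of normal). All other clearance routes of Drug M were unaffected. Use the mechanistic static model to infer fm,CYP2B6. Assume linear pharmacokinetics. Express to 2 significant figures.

0.56

CL'/CL = 1 / 0.373 = 2.681
4·fm + (1 − fm) = 2.681
fm = (2.681 − 1) / (4 − 1) = 0.56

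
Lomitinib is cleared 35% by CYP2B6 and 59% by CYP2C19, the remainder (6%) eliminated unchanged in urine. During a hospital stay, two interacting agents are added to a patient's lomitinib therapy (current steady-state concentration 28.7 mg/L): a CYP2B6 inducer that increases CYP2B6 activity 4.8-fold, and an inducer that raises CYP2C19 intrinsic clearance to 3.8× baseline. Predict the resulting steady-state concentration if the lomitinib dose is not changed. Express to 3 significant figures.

7.21 mg/L

CYP2B6: 0.35 × 4.8 = 1.68
CYP2C19: 0.59 × 3.8 = 2.242
Other: 0.06 (unchanged)
CL_new/CL_old = 1.68 + 2.242 + 0.06 = 3.982.
New steady-state concentration = 28.7 / 3.982 = 7.21 mg/L (concentration scales inversely with clearance).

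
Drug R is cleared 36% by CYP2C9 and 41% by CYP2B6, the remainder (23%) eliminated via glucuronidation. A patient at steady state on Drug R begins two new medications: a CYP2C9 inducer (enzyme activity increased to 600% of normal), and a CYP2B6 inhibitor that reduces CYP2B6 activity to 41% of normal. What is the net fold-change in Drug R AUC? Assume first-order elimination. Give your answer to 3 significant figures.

The CYP2C9 pathway (36% of clearance) increases to 6× activity: 0.36 × 6 = 2.16.
The CYP2B6 pathway (41% of clearance) is reduced to 0.41× activity: 0.41 × 0.41 = 0.1681.
Non-CYP routes (23%) are unchanged.
New clearance relative to baseline: 2.16 + 0.1681 + 0.23 = 2.5581.
Net AUC ratio = 1 / 2.5581 = 0.391.

0.391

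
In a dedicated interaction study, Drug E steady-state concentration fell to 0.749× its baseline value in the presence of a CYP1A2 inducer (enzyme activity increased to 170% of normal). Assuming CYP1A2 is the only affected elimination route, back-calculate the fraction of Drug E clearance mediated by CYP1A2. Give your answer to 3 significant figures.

0.479

Write x for the fraction cleared via CYP1A2. The observed steady-state concentration change means clearance rose to 1/0.749 = 1.335 of baseline.
Only the CYP1A2 route changed, so 1.335 = x·1.7 + (1 − x), giving x = 0.479.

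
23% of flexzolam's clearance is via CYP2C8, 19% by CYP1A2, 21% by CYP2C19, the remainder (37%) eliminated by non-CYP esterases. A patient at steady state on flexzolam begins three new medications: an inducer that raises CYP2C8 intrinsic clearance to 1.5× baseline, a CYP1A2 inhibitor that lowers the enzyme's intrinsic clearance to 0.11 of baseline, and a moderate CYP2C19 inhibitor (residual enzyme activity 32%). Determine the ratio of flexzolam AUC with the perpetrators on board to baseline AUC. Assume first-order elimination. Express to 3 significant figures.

1.25

CYP2C8: 0.23 × 1.5 = 0.345
CYP1A2: 0.19 × 0.11 = 0.0209
CYP2C19: 0.21 × 0.32 = 0.0672
Other: 0.37 (unchanged)
CL_new/CL_old = 0.345 + 0.0209 + 0.0672 + 0.37 = 0.8031.
Net AUC ratio = 1 / 0.8031 = 1.25.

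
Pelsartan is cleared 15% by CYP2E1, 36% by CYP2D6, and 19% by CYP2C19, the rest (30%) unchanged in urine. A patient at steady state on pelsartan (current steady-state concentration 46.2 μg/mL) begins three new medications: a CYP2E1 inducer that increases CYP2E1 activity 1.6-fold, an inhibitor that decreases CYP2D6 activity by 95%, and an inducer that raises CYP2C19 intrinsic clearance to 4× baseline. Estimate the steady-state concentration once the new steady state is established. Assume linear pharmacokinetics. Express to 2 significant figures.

CYP2E1: 0.15 × 1.6 = 0.24
CYP2D6: 0.36 × 0.05 = 0.018
CYP2C19: 0.19 × 4 = 0.76
Other: 0.3 (unchanged)
New clearance relative to baseline: 0.24 + 0.018 + 0.76 + 0.3 = 1.318.
New steady-state concentration = 46.2 / 1.318 = 35 μg/mL (concentration scales inversely with clearance).

35 μg/mL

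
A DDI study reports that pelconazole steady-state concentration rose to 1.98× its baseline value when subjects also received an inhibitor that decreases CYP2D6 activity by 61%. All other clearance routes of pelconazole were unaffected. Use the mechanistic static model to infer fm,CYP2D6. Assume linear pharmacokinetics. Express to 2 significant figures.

0.81

Let fm be the CYP2D6 fraction. New clearance relative to baseline = fm × 0.39 + (1 − fm).
Steady-state concentration ratio = 1 / (new CL fraction), so new CL fraction = 1 / 1.98 = 0.5051.
fm × 0.39 + 1 − fm = 0.5051  ⇒  fm × (0.39 − 1) = −0.4949  ⇒  fm = 0.81.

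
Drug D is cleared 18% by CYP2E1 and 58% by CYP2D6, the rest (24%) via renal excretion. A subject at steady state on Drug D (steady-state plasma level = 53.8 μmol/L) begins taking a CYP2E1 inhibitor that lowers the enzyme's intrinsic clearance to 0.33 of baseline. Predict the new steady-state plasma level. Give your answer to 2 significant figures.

CYP2E1: 0.18 × 0.33 = 0.0594
CYP2D6: 0.58 (unchanged)
Other: 0.24 (unchanged)
Relative clearance = 0.0594 + 0.58 + 0.24 = 0.8794.
Steady-state plasma level ∝ 1/CL, so new value = 53.8 / 0.8794 = 61 μmol/L.

61 μmol/L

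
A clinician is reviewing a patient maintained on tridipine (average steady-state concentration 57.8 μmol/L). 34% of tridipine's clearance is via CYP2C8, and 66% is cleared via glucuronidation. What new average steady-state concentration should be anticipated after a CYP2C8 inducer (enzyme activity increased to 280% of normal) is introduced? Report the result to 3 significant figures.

35.9 μmol/L

CYP2C8: 0.34 × 2.8 = 0.952
Other: 0.66 (unchanged)
New clearance relative to baseline: 0.952 + 0.66 = 1.612.
Average steady-state concentration ∝ 1/CL, so new value = 57.8 / 1.612 = 35.9 μmol/L.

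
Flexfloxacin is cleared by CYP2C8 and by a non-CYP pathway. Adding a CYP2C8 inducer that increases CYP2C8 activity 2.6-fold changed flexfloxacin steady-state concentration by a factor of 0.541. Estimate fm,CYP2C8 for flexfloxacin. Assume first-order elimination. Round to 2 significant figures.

Write x for the fraction cleared via CYP2C8. The observed steady-state concentration change means clearance rose to 1/0.541 = 1.848 of baseline.
Only the CYP2C8 route changed, so 1.848 = x·2.6 + (1 − x), giving x = 0.53.

0.53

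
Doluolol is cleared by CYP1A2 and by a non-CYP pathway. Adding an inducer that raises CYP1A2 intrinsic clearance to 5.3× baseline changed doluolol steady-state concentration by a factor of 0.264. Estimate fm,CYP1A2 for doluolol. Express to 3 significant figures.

0.648

Let fm be the CYP1A2 fraction. New clearance relative to baseline = fm × 5.3 + (1 − fm).
Steady-state concentration ratio = 1 / (new CL fraction), so new CL fraction = 1 / 0.264 = 3.788.
fm × 5.3 + 1 − fm = 3.788  ⇒  fm × (5.3 − 1) = 2.788  ⇒  fm = 0.648.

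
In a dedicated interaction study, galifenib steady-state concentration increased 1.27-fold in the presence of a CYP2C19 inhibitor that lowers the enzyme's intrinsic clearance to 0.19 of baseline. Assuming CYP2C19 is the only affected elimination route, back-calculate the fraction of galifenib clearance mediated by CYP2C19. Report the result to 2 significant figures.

Let x = fm,CYP2C19. Because steady-state concentration ∝ 1/CL, relative clearance fell to 1/1.27 = 0.7874.
Setting x·0.19 + (1 − x) = 0.7874 and solving: x = (0.7874 − 1)/(0.19 − 1) = 0.26.

0.26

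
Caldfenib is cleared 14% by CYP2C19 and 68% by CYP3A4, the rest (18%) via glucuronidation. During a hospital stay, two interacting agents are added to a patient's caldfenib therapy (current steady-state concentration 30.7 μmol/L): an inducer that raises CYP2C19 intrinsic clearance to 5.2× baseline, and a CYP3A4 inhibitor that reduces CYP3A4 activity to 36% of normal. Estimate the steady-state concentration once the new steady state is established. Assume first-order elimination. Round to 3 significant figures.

26.6 μmol/L

The CYP2C19 pathway (14% of clearance) rises to 5.2× activity: 0.14 × 5.2 = 0.728.
The CYP3A4 pathway (68% of clearance) drops to 0.36× activity: 0.68 × 0.36 = 0.2448.
The remaining 18% of clearance is unaffected.
New clearance relative to baseline: 0.728 + 0.2448 + 0.18 = 1.1528.
Dividing the baseline by the relative clearance: 30.7 / 1.1528 = 26.6 μmol/L.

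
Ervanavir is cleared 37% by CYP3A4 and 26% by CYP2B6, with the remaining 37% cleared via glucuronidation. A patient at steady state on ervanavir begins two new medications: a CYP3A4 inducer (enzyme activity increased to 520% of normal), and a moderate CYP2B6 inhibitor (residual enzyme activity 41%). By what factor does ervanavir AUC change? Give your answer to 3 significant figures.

The CYP3A4 pathway (37% of clearance) increases to 5.2× activity: 0.37 × 5.2 = 1.924.
The CYP2B6 pathway (26% of clearance) falls to 0.41× activity: 0.26 × 0.41 = 0.1066.
Non-CYP routes (37%) are unchanged.
Relative clearance = 1.924 + 0.1066 + 0.37 = 2.4006.
Because AUC varies inversely with clearance, the combined effect is 1 / 2.4006 = 0.417.

0.417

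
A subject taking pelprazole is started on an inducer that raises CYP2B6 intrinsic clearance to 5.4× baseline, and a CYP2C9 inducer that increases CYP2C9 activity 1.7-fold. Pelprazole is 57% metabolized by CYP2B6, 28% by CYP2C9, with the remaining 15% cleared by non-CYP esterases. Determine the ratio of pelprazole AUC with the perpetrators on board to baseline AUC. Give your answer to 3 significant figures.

CYP2B6: 0.57 × 5.4 = 3.078
CYP2C9: 0.28 × 1.7 = 0.476
Other: 0.15 (unchanged)
CL_new/CL_old = 3.078 + 0.476 + 0.15 = 3.704.
Net AUC ratio = 1 / 3.704 = 0.270.

0.270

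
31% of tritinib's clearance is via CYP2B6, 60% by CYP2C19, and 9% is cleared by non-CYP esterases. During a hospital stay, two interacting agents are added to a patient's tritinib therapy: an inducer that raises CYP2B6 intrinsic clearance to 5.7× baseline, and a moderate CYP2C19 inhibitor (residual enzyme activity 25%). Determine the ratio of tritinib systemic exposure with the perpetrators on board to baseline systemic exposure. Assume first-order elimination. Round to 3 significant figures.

0.498

The CYP2B6 pathway (31% of clearance) increases to 5.7× activity: 0.31 × 5.7 = 1.767.
The CYP2C19 pathway (60% of clearance) is reduced to 0.25× activity: 0.6 × 0.25 = 0.15.
Non-CYP routes (9%) are unchanged.
New clearance relative to baseline: 1.767 + 0.15 + 0.09 = 2.007.
Because systemic exposure varies inversely with clearance, the combined effect is 1 / 2.007 = 0.498.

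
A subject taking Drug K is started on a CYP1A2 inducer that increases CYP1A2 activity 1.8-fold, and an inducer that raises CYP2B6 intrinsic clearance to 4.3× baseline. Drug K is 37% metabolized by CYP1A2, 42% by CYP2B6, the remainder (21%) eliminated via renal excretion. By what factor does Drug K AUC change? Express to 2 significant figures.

CYP1A2: 0.37 × 1.8 = 0.666
CYP2B6: 0.42 × 4.3 = 1.806
Other: 0.21 (unchanged)
New clearance relative to baseline: 0.666 + 1.806 + 0.21 = 2.682.
AUC ∝ 1/CL: fold-change = 1 / 2.682 = 0.37.

0.37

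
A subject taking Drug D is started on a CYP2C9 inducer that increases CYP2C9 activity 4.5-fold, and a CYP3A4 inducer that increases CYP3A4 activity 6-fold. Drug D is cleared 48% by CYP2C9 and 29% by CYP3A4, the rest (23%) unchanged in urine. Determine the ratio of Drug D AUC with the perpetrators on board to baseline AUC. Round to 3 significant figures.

The CYP2C9 pathway (48% of clearance) is boosted to 4.5× activity: 0.48 × 4.5 = 2.16.
The CYP3A4 pathway (29% of clearance) rises to 6× activity: 0.29 × 6 = 1.74.
The remaining 23% of clearance is unaffected.
Relative clearance = 2.16 + 1.74 + 0.23 = 4.13.
Because AUC varies inversely with clearance, the combined effect is 1 / 4.13 = 0.242.

0.242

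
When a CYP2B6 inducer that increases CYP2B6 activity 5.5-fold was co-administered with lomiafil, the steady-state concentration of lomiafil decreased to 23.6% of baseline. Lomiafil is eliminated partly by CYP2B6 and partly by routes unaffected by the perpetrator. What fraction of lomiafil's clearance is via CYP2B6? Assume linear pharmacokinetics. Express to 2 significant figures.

0.72

CL'/CL = 1 / 0.236 = 4.237
5.5·fm + (1 − fm) = 4.237
fm = (4.237 − 1) / (5.5 − 1) = 0.72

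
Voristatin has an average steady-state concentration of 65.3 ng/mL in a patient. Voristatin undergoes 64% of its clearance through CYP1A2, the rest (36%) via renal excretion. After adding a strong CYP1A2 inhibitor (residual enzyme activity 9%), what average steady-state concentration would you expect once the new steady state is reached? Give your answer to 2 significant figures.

The CYP1A2 pathway (64% of clearance) drops to 0.09× activity: 0.64 × 0.09 = 0.0576.
Non-CYP routes (36%) are unchanged.
Relative clearance = 0.0576 + 0.36 = 0.4176.
With dosing unchanged, average steady-state concentration scales as 1/CL: 65.3 / 0.4176 = 1.6 × 10² ng/mL.

1.6 × 10² ng/mL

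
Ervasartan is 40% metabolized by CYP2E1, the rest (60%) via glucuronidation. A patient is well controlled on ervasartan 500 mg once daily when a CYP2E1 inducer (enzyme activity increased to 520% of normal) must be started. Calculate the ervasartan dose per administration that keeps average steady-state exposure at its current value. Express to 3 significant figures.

1.34 × 10³ mg

CYP2E1: 0.4 × 5.2 = 2.08
Other: 0.6 (unchanged)
Relative clearance = 2.08 + 0.6 = 2.68.
To maintain the same steady-state level, dose must scale with clearance: new dose = 500 × 2.68 = 1.34 × 10³ mg.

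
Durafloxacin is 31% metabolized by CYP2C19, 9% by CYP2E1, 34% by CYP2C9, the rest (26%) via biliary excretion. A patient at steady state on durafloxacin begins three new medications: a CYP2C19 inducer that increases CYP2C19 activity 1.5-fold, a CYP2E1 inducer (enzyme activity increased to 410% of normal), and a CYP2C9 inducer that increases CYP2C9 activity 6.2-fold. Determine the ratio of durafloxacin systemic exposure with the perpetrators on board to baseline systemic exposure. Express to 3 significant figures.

The CYP2C19 pathway (31% of clearance) increases to 1.5× activity: 0.31 × 1.5 = 0.465.
The CYP2E1 pathway (9% of clearance) is boosted to 4.1× activity: 0.09 × 4.1 = 0.369.
The CYP2C9 pathway (34% of clearance) is boosted to 6.2× activity: 0.34 × 6.2 = 2.108.
The remaining 26% of clearance is unaffected.
New clearance relative to baseline: 0.465 + 0.369 + 2.108 + 0.26 = 3.202.
Systemic exposure ∝ 1/CL: fold-change = 1 / 3.202 = 0.312.

0.312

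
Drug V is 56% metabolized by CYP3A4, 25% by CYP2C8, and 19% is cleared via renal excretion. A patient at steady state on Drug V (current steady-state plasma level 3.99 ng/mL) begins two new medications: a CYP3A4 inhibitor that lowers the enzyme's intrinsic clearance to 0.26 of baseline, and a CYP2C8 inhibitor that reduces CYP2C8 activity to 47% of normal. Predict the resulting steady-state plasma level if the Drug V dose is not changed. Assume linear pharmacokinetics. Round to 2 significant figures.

8.8 ng/mL

The CYP3A4 pathway (56% of clearance) falls to 0.26× activity: 0.56 × 0.26 = 0.1456.
The CYP2C8 pathway (25% of clearance) falls to 0.47× activity: 0.25 × 0.47 = 0.1175.
Non-CYP routes (19%) are unchanged.
Relative clearance = 0.1456 + 0.1175 + 0.19 = 0.4531.
Dividing the baseline by the relative clearance: 3.99 / 0.4531 = 8.8 ng/mL.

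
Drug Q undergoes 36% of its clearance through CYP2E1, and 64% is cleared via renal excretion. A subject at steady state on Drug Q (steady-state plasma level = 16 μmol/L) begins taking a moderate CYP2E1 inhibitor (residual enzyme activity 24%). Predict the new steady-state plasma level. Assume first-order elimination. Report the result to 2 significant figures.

The CYP2E1 pathway (36% of clearance) falls to 0.24× activity: 0.36 × 0.24 = 0.0864.
Non-CYP routes (64%) are unchanged.
CL_new/CL_old = 0.0864 + 0.64 = 0.7264.
With dosing unchanged, steady-state plasma level scales as 1/CL: 16 / 0.7264 = 22 μmol/L.

22 μmol/L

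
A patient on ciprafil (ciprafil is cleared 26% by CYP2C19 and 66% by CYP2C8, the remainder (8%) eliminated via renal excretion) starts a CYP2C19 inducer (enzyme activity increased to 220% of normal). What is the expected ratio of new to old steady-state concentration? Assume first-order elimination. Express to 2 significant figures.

0.76

The CYP2C19 pathway (26% of clearance) increases to 2.2× activity: 0.26 × 2.2 = 0.572.
CYP2C8 (66%) and the residual 8% are unaffected.
CL_new/CL_old = 0.572 + 0.66 + 0.08 = 1.312.
Steady-state concentration is inversely proportional to clearance, so the fold-change is 1 / 1.312 = 0.76.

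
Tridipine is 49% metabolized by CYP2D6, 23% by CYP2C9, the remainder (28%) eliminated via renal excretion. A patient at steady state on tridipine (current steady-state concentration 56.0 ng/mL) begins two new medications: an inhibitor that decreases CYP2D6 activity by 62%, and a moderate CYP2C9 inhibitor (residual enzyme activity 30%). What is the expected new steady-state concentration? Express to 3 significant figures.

The CYP2D6 pathway (49% of clearance) drops to 0.38× activity: 0.49 × 0.38 = 0.1862.
The CYP2C9 pathway (23% of clearance) is reduced to 0.3× activity: 0.23 × 0.3 = 0.069.
Non-CYP routes (28%) are unchanged.
CL_new/CL_old = 0.1862 + 0.069 + 0.28 = 0.5352.
New steady-state concentration = 56.0 / 0.5352 = 105 ng/mL (concentration scales inversely with clearance).

105 ng/mL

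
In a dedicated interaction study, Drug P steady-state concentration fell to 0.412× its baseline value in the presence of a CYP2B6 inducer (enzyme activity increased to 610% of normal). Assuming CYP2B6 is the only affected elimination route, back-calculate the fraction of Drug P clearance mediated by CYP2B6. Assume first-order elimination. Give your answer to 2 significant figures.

0.28

Let fm be the CYP2B6 fraction. New clearance relative to baseline = fm × 6.1 + (1 − fm).
Steady-state concentration ratio = 1 / (new CL fraction), so new CL fraction = 1 / 0.412 = 2.427.
fm × 6.1 + 1 − fm = 2.427  ⇒  fm × (6.1 − 1) = 1.427  ⇒  fm = 0.28.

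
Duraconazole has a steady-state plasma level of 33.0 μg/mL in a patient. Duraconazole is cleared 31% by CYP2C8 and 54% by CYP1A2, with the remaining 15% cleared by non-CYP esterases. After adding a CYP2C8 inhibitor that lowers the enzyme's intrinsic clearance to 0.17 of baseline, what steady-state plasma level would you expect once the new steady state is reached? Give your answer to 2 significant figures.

CYP2C8: 0.31 × 0.17 = 0.0527
CYP1A2: 0.54 (unchanged)
Other: 0.15 (unchanged)
CL_new/CL_old = 0.0527 + 0.54 + 0.15 = 0.7427.
Steady-state plasma level ∝ 1/CL, so new value = 33.0 / 0.7427 = 44 μg/mL.

44 μg/mL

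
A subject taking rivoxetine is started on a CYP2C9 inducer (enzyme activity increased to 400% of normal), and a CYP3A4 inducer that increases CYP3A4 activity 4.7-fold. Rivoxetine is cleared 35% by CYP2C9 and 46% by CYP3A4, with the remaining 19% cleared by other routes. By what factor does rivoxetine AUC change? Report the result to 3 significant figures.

The CYP2C9 pathway (35% of clearance) increases to 4× activity: 0.35 × 4 = 1.4.
The CYP3A4 pathway (46% of clearance) rises to 4.7× activity: 0.46 × 4.7 = 2.162.
Non-CYP routes (19%) are unchanged.
CL_new/CL_old = 1.4 + 2.162 + 0.19 = 3.752.
AUC ∝ 1/CL: fold-change = 1 / 3.752 = 0.267.

0.267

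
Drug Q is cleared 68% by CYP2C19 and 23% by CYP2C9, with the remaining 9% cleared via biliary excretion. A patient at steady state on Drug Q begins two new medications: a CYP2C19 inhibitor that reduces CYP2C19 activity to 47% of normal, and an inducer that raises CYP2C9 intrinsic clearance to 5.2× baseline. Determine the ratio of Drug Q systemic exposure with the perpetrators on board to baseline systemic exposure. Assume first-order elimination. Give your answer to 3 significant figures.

0.623

The CYP2C19 pathway (68% of clearance) is reduced to 0.47× activity: 0.68 × 0.47 = 0.3196.
The CYP2C9 pathway (23% of clearance) is boosted to 5.2× activity: 0.23 × 5.2 = 1.196.
The remaining 9% of clearance is unaffected.
New clearance relative to baseline: 0.3196 + 1.196 + 0.09 = 1.6056.
Because systemic exposure varies inversely with clearance, the combined effect is 1 / 1.6056 = 0.623.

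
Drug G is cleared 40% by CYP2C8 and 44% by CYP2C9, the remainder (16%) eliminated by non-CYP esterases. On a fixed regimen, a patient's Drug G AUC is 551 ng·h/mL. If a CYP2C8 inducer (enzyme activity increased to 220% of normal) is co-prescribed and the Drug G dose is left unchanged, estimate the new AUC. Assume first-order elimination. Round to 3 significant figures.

372 ng·h/mL

CYP2C8: 0.4 × 2.2 = 0.88
CYP2C9: 0.44 (unchanged)
Other: 0.16 (unchanged)
Relative clearance = 0.88 + 0.44 + 0.16 = 1.48.
With dosing unchanged, AUC scales as 1/CL: 551 / 1.48 = 372 ng·h/mL.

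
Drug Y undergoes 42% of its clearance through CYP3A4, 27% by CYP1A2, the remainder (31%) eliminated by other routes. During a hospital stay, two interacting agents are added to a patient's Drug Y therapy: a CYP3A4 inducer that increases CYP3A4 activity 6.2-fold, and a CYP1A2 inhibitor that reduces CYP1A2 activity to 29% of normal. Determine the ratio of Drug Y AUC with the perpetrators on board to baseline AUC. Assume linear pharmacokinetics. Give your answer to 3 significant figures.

The CYP3A4 pathway (42% of clearance) increases to 6.2× activity: 0.42 × 6.2 = 2.604.
The CYP1A2 pathway (27% of clearance) falls to 0.29× activity: 0.27 × 0.29 = 0.0783.
The remaining 31% of clearance is unaffected.
Relative clearance = 2.604 + 0.0783 + 0.31 = 2.9923.
AUC ∝ 1/CL: fold-change = 1 / 2.9923 = 0.334.

0.334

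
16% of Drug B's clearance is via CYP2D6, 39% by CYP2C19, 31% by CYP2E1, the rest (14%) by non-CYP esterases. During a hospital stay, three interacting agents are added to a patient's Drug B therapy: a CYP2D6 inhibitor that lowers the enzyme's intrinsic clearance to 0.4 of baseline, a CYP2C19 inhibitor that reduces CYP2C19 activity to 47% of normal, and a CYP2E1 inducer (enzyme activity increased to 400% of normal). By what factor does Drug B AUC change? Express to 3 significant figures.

0.615

CYP2D6: 0.16 × 0.4 = 0.064
CYP2C19: 0.39 × 0.47 = 0.1833
CYP2E1: 0.31 × 4 = 1.24
Other: 0.14 (unchanged)
CL_new/CL_old = 0.064 + 0.1833 + 1.24 + 0.14 = 1.6273.
AUC ∝ 1/CL: fold-change = 1 / 1.6273 = 0.615.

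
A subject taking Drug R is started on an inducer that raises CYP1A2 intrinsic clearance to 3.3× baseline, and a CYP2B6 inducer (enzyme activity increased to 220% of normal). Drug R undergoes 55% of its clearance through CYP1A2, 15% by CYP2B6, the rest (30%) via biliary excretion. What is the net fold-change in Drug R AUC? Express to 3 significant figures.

The CYP1A2 pathway (55% of clearance) increases to 3.3× activity: 0.55 × 3.3 = 1.815.
The CYP2B6 pathway (15% of clearance) is boosted to 2.2× activity: 0.15 × 2.2 = 0.33.
The remaining 30% of clearance is unaffected.
New clearance relative to baseline: 1.815 + 0.33 + 0.3 = 2.445.
AUC ∝ 1/CL: fold-change = 1 / 2.445 = 0.409.

0.409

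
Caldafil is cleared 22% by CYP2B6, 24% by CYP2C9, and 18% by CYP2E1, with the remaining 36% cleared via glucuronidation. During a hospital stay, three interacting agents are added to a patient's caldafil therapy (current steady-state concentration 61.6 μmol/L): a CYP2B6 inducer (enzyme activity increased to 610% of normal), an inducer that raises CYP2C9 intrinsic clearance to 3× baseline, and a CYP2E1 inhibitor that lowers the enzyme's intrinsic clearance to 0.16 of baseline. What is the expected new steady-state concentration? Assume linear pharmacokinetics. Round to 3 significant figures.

25.1 μmol/L

CYP2B6: 0.22 × 6.1 = 1.342
CYP2C9: 0.24 × 3 = 0.72
CYP2E1: 0.18 × 0.16 = 0.0288
Other: 0.36 (unchanged)
New clearance relative to baseline: 1.342 + 0.72 + 0.0288 + 0.36 = 2.4508.
Dividing the baseline by the relative clearance: 61.6 / 2.4508 = 25.1 μmol/L.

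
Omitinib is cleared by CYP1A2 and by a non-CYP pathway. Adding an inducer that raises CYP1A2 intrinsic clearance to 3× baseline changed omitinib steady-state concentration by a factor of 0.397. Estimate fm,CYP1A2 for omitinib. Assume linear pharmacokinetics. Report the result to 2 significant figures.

0.76

Call the CYP1A2 fraction fm. After the interaction, CL_new/CL_old = fm × 3 + (1 − fm).
Steady-state concentration ratio = 1 / (new CL fraction), so new CL fraction = 1 / 0.397 = 2.519.
fm × 3 + 1 − fm = 2.519  ⇒  fm × (3 − 1) = 1.519  ⇒  fm = 0.76.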